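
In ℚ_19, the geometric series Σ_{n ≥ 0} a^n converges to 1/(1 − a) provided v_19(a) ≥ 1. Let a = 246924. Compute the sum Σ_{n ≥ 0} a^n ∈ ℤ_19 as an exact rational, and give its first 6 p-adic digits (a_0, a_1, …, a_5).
Σ a^n = 1/(1 − a) = -1/246923;  first 6 digits = (1, 0, 0, 17, 1, 0)

v_19(a) = 3 ≥ 1, so the series converges in ℤ_19 to 1/(1 − a) = 1/(1 − 246924) = -1/246923. Expand this rational in ℤ_19: compute digits iteratively via d_i = x_i mod 19, x_{i+1} = (x_i − d_i)/19. The first 6 digits are (1, 0, 0, 17, 1, 0).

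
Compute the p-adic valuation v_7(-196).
v_7(-196) = 2

v_7(n) is the largest exponent k such that 7^k divides n. Factor out: -196 = -7^2 · 4. (Sign doesn't affect v_p.) So v_7(-196) = 2.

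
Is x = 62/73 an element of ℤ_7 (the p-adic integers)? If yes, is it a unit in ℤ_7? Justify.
x ∈ ℤ_7^× (unit); v_7(x) = 0

ℤ_7 = {x ∈ ℚ_7 : v_7(x) ≥ 0} and ℤ_7^× = {x ∈ ℤ_7 : v_7(x) = 0}. Here v_7(62/73) = v_7(num) − v_7(den) = 0; compare against these criteria.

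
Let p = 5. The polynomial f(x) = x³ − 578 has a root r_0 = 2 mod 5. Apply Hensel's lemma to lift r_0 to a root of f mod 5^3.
r_2 = 62 (mod 125)

Hensel: r_{i+1} = r_i − f(r_i)/f′(r_i) mod 5^{i+2}, where f′(x) = 3x². Iterate:
  r_0 = 2 (mod 5)
  r_1 = 12 (mod 25)
  r_2 = 62 (mod 125)
Final: r = 62 with f(r) ≡ 0 mod 5^3.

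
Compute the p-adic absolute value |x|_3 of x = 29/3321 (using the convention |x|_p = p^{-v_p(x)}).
|29/3321|_3 = 81

Step 1 — compute v_3(x) by factoring powers of 3 out of the numerator and denominator: v_3(29/3321) = -4. Step 2 — apply |x|_p = p^{-v_p(x)} = 3^{4} = 81.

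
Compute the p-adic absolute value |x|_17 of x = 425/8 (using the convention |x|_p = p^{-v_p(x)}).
|425/8|_17 = 1/17

Step 1 — compute v_17(x) by factoring powers of 17 out of the numerator and denominator: v_17(425/8) = 1. Step 2 — apply |x|_p = p^{-v_p(x)} = 17^{-1} = 1/17.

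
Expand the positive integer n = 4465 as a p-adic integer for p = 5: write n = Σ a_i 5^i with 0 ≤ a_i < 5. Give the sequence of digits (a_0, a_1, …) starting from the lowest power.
(a_0, a_1, …) = (0, 3, 3, 0, 2, 1)

Repeated division by 5 gives the digits low-to-high: 4465 = 3·5^1 + 3·5^2 + 2·5^4 + 1·5^5. Digit sequence: (0, 3, 3, 0, 2, 1).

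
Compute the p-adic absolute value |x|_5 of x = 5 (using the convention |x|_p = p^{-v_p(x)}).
|5|_5 = 1/5

Step 1 — compute v_5(x) by factoring powers of 5 out of the numerator and denominator: v_5(5) = 1. Step 2 — apply |x|_p = p^{-v_p(x)} = 5^{-1} = 1/5.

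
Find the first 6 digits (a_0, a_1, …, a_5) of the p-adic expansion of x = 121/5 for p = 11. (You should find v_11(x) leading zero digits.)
(a_0, …, a_5) = (0, 0, 9, 8, 8, 8)

v_11(121/5) = 2, so a_0 = ... = a_1 = 0. Factor out: x = 11^2 · u with u = 1/5 a unit in ℤ_11. Expand u iteratively via a_{v+i} = u_i mod 11, u_{i+1} = (u_i − a_{v+i})/11:
  u_0 = 1/5;  a_2 = 9;  u_1 = (u_0 − 9)/11 = -4/5
  u_1 = -4/5;  a_3 = 8;  u_2 = (u_1 − 8)/11 = -4/5
  u_2 = -4/5;  a_4 = 8;  u_3 = (u_2 − 8)/11 = -4/5
  u_3 = -4/5;  a_5 = 8;  u_4 = (u_3 − 8)/11 = -4/5
Digits: (0, 0, 9, 8, 8, 8).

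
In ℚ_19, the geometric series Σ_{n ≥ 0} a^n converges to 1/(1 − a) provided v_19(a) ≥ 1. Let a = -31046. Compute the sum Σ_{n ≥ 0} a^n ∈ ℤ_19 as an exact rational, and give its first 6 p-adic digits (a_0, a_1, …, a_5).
Σ a^n = 1/(1 − a) = 1/31047;  first 6 digits = (1, 0, 9, 14, 4, 9)

v_19(a) = 2 ≥ 1, so the series converges in ℤ_19 to 1/(1 − a) = 1/(1 − (-31046)) = 1/31047. Expand this rational in ℤ_19: compute digits iteratively via d_i = x_i mod 19, x_{i+1} = (x_i − d_i)/19. The first 6 digits are (1, 0, 9, 14, 4, 9).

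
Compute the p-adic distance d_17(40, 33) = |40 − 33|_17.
d_17(40, 33) = 1

Step 1 — x − y = 40 − 33 = 7. Step 2 — v_17(7) = 0 (factor: 7 = (17^0 · 7); the sign does not affect v_p). Step 3 — |x − y|_17 = 17^{0} = 1.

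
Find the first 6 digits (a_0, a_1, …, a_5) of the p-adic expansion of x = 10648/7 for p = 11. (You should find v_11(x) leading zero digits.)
(a_0, …, a_5) = (0, 0, 0, 9, 4, 9)

v_11(10648/7) = 3, so a_0 = ... = a_2 = 0. Factor out: x = 11^3 · u with u = 8/7 a unit in ℤ_11. Expand u iteratively via a_{v+i} = u_i mod 11, u_{i+1} = (u_i − a_{v+i})/11:
  u_0 = 8/7;  a_3 = 9;  u_1 = (u_0 − 9)/11 = -5/7
  u_1 = -5/7;  a_4 = 4;  u_2 = (u_1 − 4)/11 = -3/7
  u_2 = -3/7;  a_5 = 9;  u_3 = (u_2 − 9)/11 = -6/7
Digits: (0, 0, 0, 9, 4, 9).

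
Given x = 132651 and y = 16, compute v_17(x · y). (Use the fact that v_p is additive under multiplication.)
v_17(2122416) = 3

v_p(x) = 3 (factor: 132651 = 17^3 · 27); v_p(y) = 0 (factor: 16 = 17^0 · 16). Additivity: v_p(xy) = v_p(x) + v_p(y) = 3 + 0 = 3. (Direct check: xy = 2122416 = 17^3 · (432).)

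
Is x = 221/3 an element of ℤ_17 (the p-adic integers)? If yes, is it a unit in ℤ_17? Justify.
x ∈ ℤ_17 but not a unit; v_17(x) = 1 > 0

ℤ_17 = {x ∈ ℚ_17 : v_17(x) ≥ 0} and ℤ_17^× = {x ∈ ℤ_17 : v_17(x) = 0}. Here v_17(221/3) = v_17(num) − v_17(den) = 1; compare against these criteria.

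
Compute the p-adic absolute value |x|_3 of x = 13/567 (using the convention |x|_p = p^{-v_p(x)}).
|13/567|_3 = 81

Step 1 — compute v_3(x) by factoring powers of 3 out of the numerator and denominator: v_3(13/567) = -4. Step 2 — apply |x|_p = p^{-v_p(x)} = 3^{4} = 81.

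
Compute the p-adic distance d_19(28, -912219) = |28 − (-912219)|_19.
d_19(28, -912219) = 1/130321

Step 1 — x − y = 28 − (-912219) = 912247. Step 2 — v_19(912247) = 4 (factor: 912247 = (19^4 · 7); the sign does not affect v_p). Step 3 — |x − y|_19 = 19^{-4} = 1/130321.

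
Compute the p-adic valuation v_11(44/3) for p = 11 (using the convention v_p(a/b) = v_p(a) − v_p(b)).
v_11(44/3) = 1

Factor powers of 11 from the numerator and denominator of the reduced fraction: 44 = 11^1 · 4 and 3 = 11^0 · 3. Apply v_p(a/b) = v_p(a) − v_p(b): v_11(44/3) = 1 − 0 = 1.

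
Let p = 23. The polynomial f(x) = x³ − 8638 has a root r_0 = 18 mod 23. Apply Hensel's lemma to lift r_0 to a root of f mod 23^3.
r_2 = 4894 (mod 12167)

Hensel: r_{i+1} = r_i − f(r_i)/f′(r_i) mod 23^{i+2}, where f′(x) = 3x². Iterate:
  r_0 = 18 (mod 23)
  r_1 = 133 (mod 529)
  r_2 = 4894 (mod 12167)
Final: r = 4894 with f(r) ≡ 0 mod 23^3.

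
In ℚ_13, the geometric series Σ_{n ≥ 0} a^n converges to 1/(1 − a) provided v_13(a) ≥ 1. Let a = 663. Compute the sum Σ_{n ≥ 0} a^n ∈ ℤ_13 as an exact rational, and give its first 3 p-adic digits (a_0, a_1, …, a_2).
Σ a^n = 1/(1 − a) = -1/662;  first 3 digits = (1, 12, 4)

v_13(a) = 1 ≥ 1, so the series converges in ℤ_13 to 1/(1 − a) = 1/(1 − 663) = -1/662. Expand this rational in ℤ_13: compute digits iteratively via d_i = x_i mod 13, x_{i+1} = (x_i − d_i)/13. The first 3 digits are (1, 12, 4).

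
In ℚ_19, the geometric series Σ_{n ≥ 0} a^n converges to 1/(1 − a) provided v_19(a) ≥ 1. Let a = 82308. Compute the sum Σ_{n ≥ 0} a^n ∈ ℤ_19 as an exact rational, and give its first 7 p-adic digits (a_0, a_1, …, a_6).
Σ a^n = 1/(1 − a) = -1/82307;  first 7 digits = (1, 0, 0, 12, 0, 0, 11)

v_19(a) = 3 ≥ 1, so the series converges in ℤ_19 to 1/(1 − a) = 1/(1 − 82308) = -1/82307. Expand this rational in ℤ_19: compute digits iteratively via d_i = x_i mod 19, x_{i+1} = (x_i − d_i)/19. The first 7 digits are (1, 0, 0, 12, 0, 0, 11).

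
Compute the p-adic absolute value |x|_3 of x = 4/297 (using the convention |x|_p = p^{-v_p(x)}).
|4/297|_3 = 27

Step 1 — compute v_3(x) by factoring powers of 3 out of the numerator and denominator: v_3(4/297) = -3. Step 2 — apply |x|_p = p^{-v_p(x)} = 3^{3} = 27.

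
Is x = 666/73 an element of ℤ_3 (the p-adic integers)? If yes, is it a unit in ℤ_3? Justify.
x ∈ ℤ_3 but not a unit; v_3(x) = 2 > 0

ℤ_3 = {x ∈ ℚ_3 : v_3(x) ≥ 0} and ℤ_3^× = {x ∈ ℤ_3 : v_3(x) = 0}. Here v_3(666/73) = v_3(num) − v_3(den) = 2; compare against these criteria.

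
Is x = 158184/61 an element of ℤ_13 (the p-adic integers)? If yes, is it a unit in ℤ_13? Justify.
x ∈ ℤ_13 but not a unit; v_13(x) = 3 > 0

ℤ_13 = {x ∈ ℚ_13 : v_13(x) ≥ 0} and ℤ_13^× = {x ∈ ℤ_13 : v_13(x) = 0}. Here v_13(158184/61) = v_13(num) − v_13(den) = 3; compare against these criteria.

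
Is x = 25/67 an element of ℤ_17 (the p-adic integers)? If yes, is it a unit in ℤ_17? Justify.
x ∈ ℤ_17^× (unit); v_17(x) = 0

ℤ_17 = {x ∈ ℚ_17 : v_17(x) ≥ 0} and ℤ_17^× = {x ∈ ℤ_17 : v_17(x) = 0}. Here v_17(25/67) = v_17(num) − v_17(den) = 0; compare against these criteria.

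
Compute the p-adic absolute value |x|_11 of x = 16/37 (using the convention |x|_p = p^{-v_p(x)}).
|16/37|_11 = 1

Step 1 — compute v_11(x) by factoring powers of 11 out of the numerator and denominator: v_11(16/37) = 0. Step 2 — apply |x|_p = p^{-v_p(x)} = 11^{0} = 1.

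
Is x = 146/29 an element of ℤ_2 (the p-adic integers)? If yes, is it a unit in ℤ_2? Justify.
x ∈ ℤ_2 but not a unit; v_2(x) = 1 > 0

ℤ_2 = {x ∈ ℚ_2 : v_2(x) ≥ 0} and ℤ_2^× = {x ∈ ℤ_2 : v_2(x) = 0}. Here v_2(146/29) = v_2(num) − v_2(den) = 1; compare against these criteria.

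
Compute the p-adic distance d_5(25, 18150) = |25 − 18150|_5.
d_5(25, 18150) = 1/625

Step 1 — x − y = 25 − 18150 = -18125. Step 2 — v_5(-18125) = 4 (factor: -18125 = −(5^4 · 29); the sign does not affect v_p). Step 3 — |x − y|_5 = 5^{-4} = 1/625.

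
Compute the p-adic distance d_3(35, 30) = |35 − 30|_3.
d_3(35, 30) = 1

Step 1 — x − y = 35 − 30 = 5. Step 2 — v_3(5) = 0 (factor: 5 = (3^0 · 5); the sign does not affect v_p). Step 3 — |x − y|_3 = 3^{0} = 1.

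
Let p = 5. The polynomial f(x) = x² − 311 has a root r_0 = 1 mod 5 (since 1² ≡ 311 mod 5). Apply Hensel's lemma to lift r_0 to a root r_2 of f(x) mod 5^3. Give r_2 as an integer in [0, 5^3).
r_2 = 81 (mod 125)

Hensel's recurrence: r_{i+1} = r_i − f(r_i)·(f′(r_i))^{-1} mod 5^{i+2}, with f′(x) = 2x. Iterate:
  r_0 = 1 (mod 5)
  r_1 = 6 (mod 25)
  r_2 = 81 (mod 125)
Final: r_2 = 81, and one checks f(r_2) ≡ 0 mod 5^3.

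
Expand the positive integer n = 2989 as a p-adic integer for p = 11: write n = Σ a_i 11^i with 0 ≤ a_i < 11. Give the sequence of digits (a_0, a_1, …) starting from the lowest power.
(a_0, a_1, …) = (8, 7, 2, 2)

Repeated division by 11 gives the digits low-to-high: 2989 = 8 + 7·11^1 + 2·11^2 + 2·11^3. Digit sequence: (8, 7, 2, 2).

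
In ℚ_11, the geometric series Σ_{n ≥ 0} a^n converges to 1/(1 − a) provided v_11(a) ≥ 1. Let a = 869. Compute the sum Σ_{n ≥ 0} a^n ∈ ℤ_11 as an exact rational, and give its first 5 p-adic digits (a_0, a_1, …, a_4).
Σ a^n = 1/(1 − a) = -1/868;  first 5 digits = (1, 2, 0, 4, 9)

v_11(a) = 1 ≥ 1, so the series converges in ℤ_11 to 1/(1 − a) = 1/(1 − 869) = -1/868. Expand this rational in ℤ_11: compute digits iteratively via d_i = x_i mod 11, x_{i+1} = (x_i − d_i)/11. The first 5 digits are (1, 2, 0, 4, 9).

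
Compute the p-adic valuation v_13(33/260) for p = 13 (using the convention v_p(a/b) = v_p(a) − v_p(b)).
v_13(33/260) = -1

Factor powers of 13 from the numerator and denominator of the reduced fraction: 33 = 13^0 · 33 and 260 = 13^1 · 20. Apply v_p(a/b) = v_p(a) − v_p(b): v_13(33/260) = 0 − 1 = -1.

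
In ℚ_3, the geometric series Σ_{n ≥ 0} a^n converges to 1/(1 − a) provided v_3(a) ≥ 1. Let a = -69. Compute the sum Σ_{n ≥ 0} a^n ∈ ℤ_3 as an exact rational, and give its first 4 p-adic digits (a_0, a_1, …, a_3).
Σ a^n = 1/(1 − a) = 1/70;  first 4 digits = (1, 1, 2, 0)

v_3(a) = 1 ≥ 1, so the series converges in ℤ_3 to 1/(1 − a) = 1/(1 − (-69)) = 1/70. Expand this rational in ℤ_3: compute digits iteratively via d_i = x_i mod 3, x_{i+1} = (x_i − d_i)/3. The first 4 digits are (1, 1, 2, 0).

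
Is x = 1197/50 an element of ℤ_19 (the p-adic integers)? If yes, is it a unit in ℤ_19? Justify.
x ∈ ℤ_19 but not a unit; v_19(x) = 1 > 0

ℤ_19 = {x ∈ ℚ_19 : v_19(x) ≥ 0} and ℤ_19^× = {x ∈ ℤ_19 : v_19(x) = 0}. Here v_19(1197/50) = v_19(num) − v_19(den) = 1; compare against these criteria.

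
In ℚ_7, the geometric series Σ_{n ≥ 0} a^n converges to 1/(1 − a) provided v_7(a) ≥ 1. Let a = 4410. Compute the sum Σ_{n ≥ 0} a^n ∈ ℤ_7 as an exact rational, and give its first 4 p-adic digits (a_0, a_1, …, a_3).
Σ a^n = 1/(1 − a) = -1/4409;  first 4 digits = (1, 0, 6, 5)

v_7(a) = 2 ≥ 1, so the series converges in ℤ_7 to 1/(1 − a) = 1/(1 − 4410) = -1/4409. Expand this rational in ℤ_7: compute digits iteratively via d_i = x_i mod 7, x_{i+1} = (x_i − d_i)/7. The first 4 digits are (1, 0, 6, 5).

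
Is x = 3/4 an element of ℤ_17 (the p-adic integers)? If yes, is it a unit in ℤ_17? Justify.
x ∈ ℤ_17^× (unit); v_17(x) = 0

ℤ_17 = {x ∈ ℚ_17 : v_17(x) ≥ 0} and ℤ_17^× = {x ∈ ℤ_17 : v_17(x) = 0}. Here v_17(3/4) = v_17(num) − v_17(den) = 0; compare against these criteria.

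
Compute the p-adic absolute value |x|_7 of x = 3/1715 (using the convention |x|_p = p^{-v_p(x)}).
|3/1715|_7 = 343

Step 1 — compute v_7(x) by factoring powers of 7 out of the numerator and denominator: v_7(3/1715) = -3. Step 2 — apply |x|_p = p^{-v_p(x)} = 7^{3} = 343.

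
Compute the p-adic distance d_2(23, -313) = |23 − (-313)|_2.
d_2(23, -313) = 1/16

Step 1 — x − y = 23 − (-313) = 336. Step 2 — v_2(336) = 4 (factor: 336 = (2^4 · 21); the sign does not affect v_p). Step 3 — |x − y|_2 = 2^{-4} = 1/16.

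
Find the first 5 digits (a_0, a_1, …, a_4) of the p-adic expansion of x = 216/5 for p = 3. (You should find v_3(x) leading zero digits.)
(a_0, …, a_4) = (0, 0, 0, 1, 2)

v_3(216/5) = 3, so a_0 = ... = a_2 = 0. Factor out: x = 3^3 · u with u = 8/5 a unit in ℤ_3. Expand u iteratively via a_{v+i} = u_i mod 3, u_{i+1} = (u_i − a_{v+i})/3:
  u_0 = 8/5;  a_3 = 1;  u_1 = (u_0 − 1)/3 = 1/5
  u_1 = 1/5;  a_4 = 2;  u_2 = (u_1 − 2)/3 = -3/5
Digits: (0, 0, 0, 1, 2).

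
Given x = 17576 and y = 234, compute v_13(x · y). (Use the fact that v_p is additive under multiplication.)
v_13(4112784) = 4

v_p(x) = 3 (factor: 17576 = 13^3 · 8); v_p(y) = 1 (factor: 234 = 13^1 · 18). Additivity: v_p(xy) = v_p(x) + v_p(y) = 3 + 1 = 4. (Direct check: xy = 4112784 = 13^4 · (144).)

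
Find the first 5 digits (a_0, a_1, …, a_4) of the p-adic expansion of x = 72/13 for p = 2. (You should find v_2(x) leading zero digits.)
(a_0, …, a_4) = (0, 0, 0, 1, 0)

v_2(72/13) = 3, so a_0 = ... = a_2 = 0. Factor out: x = 2^3 · u with u = 9/13 a unit in ℤ_2. Expand u iteratively via a_{v+i} = u_i mod 2, u_{i+1} = (u_i − a_{v+i})/2:
  u_0 = 9/13;  a_3 = 1;  u_1 = (u_0 − 1)/2 = -2/13
  u_1 = -2/13;  a_4 = 0;  u_2 = (u_1 − 0)/2 = -1/13
Digits: (0, 0, 0, 1, 0).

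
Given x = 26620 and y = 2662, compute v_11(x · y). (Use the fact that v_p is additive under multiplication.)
v_11(70862440) = 6

v_p(x) = 3 (factor: 26620 = 11^3 · 20); v_p(y) = 3 (factor: 2662 = 11^3 · 2). Additivity: v_p(xy) = v_p(x) + v_p(y) = 3 + 3 = 6. (Direct check: xy = 70862440 = 11^6 · (40).)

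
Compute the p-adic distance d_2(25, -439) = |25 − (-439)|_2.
d_2(25, -439) = 1/16

Step 1 — x − y = 25 − (-439) = 464. Step 2 — v_2(464) = 4 (factor: 464 = (2^4 · 29); the sign does not affect v_p). Step 3 — |x − y|_2 = 2^{-4} = 1/16.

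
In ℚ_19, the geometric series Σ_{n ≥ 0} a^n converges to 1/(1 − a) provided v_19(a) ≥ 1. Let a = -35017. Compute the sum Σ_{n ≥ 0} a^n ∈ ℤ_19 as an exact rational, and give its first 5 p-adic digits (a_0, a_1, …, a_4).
Σ a^n = 1/(1 − a) = 1/35018;  first 5 digits = (1, 0, 17, 13, 3)

v_19(a) = 2 ≥ 1, so the series converges in ℤ_19 to 1/(1 − a) = 1/(1 − (-35017)) = 1/35018. Expand this rational in ℤ_19: compute digits iteratively via d_i = x_i mod 19, x_{i+1} = (x_i − d_i)/19. The first 5 digits are (1, 0, 17, 13, 3).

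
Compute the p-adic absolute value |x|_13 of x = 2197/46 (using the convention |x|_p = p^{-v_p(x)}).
|2197/46|_13 = 1/2197

Step 1 — compute v_13(x) by factoring powers of 13 out of the numerator and denominator: v_13(2197/46) = 3. Step 2 — apply |x|_p = p^{-v_p(x)} = 13^{-3} = 1/2197.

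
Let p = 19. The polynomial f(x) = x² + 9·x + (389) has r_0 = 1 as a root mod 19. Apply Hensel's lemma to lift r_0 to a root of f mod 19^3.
r_2 = 2262 (mod 6859)

Hensel: r_{i+1} = r_i − f(r_i)·(f′(r_i))^{-1} mod 19^{i+2}, f′(x) = 2x + 9. Iterate:
  r_0 = 1 (mod 19)
  r_1 = 96 (mod 361)
  r_2 = 2262 (mod 6859)
Final: r = 2262 satisfies f(r) ≡ 0 mod 19^3.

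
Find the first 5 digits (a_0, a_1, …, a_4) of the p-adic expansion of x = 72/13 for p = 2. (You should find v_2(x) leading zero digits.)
(a_0, …, a_4) = (0, 0, 0, 1, 0)

v_2(72/13) = 3, so a_0 = ... = a_2 = 0. Factor out: x = 2^3 · u with u = 9/13 a unit in ℤ_2. Expand u iteratively via a_{v+i} = u_i mod 2, u_{i+1} = (u_i − a_{v+i})/2:
  u_0 = 9/13;  a_3 = 1;  u_1 = (u_0 − 1)/2 = -2/13
  u_1 = -2/13;  a_4 = 0;  u_2 = (u_1 − 0)/2 = -1/13
Digits: (0, 0, 0, 1, 0).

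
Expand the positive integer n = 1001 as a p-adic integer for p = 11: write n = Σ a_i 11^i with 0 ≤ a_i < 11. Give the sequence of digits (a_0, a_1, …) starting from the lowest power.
(a_0, a_1, …) = (0, 3, 8)

Repeated division by 11 gives the digits low-to-high: 1001 = 3·11^1 + 8·11^2. Digit sequence: (0, 3, 8).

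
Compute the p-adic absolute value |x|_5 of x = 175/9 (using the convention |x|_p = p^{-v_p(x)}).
|175/9|_5 = 1/25

Step 1 — compute v_5(x) by factoring powers of 5 out of the numerator and denominator: v_5(175/9) = 2. Step 2 — apply |x|_p = p^{-v_p(x)} = 5^{-2} = 1/25.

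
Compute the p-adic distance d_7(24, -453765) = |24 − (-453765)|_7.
d_7(24, -453765) = 1/16807

Step 1 — x − y = 24 − (-453765) = 453789. Step 2 — v_7(453789) = 5 (factor: 453789 = (7^5 · 27); the sign does not affect v_p). Step 3 — |x − y|_7 = 7^{-5} = 1/16807.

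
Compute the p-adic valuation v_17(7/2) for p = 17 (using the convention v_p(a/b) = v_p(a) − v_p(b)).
v_17(7/2) = 0

Factor powers of 17 from the numerator and denominator of the reduced fraction: 7 = 17^0 · 7 and 2 = 17^0 · 2. Apply v_p(a/b) = v_p(a) − v_p(b): v_17(7/2) = 0 − 0 = 0.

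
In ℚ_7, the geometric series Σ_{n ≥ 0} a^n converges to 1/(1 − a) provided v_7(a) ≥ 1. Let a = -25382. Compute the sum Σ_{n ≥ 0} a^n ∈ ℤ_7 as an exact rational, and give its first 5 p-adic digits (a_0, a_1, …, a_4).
Σ a^n = 1/(1 − a) = 1/25383;  first 5 digits = (1, 0, 0, 3, 3)

v_7(a) = 3 ≥ 1, so the series converges in ℤ_7 to 1/(1 − a) = 1/(1 − (-25382)) = 1/25383. Expand this rational in ℤ_7: compute digits iteratively via d_i = x_i mod 7, x_{i+1} = (x_i − d_i)/7. The first 5 digits are (1, 0, 0, 3, 3).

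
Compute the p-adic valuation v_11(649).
v_11(649) = 1

v_11(n) is the largest exponent k such that 11^k divides n. Factor out: 649 = 11^1 · 59. (Sign doesn't affect v_p.) So v_11(649) = 1.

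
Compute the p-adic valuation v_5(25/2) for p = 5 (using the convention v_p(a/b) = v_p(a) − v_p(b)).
v_5(25/2) = 2

Factor powers of 5 from the numerator and denominator of the reduced fraction: 25 = 5^2 · 1 and 2 = 5^0 · 2. Apply v_p(a/b) = v_p(a) − v_p(b): v_5(25/2) = 2 − 0 = 2.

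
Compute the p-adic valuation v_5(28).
v_5(28) = 0

v_5(n) is the largest exponent k such that 5^k divides n. Factor out: 28 = 5^0 · 28. (Sign doesn't affect v_p.) So v_5(28) = 0.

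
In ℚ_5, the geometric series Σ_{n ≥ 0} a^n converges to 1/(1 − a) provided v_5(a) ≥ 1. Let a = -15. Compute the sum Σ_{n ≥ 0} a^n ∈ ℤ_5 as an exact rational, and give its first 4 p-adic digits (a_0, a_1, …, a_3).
Σ a^n = 1/(1 − a) = 1/16;  first 4 digits = (1, 2, 3, 4)

v_5(a) = 1 ≥ 1, so the series converges in ℤ_5 to 1/(1 − a) = 1/(1 − (-15)) = 1/16. Expand this rational in ℤ_5: compute digits iteratively via d_i = x_i mod 5, x_{i+1} = (x_i − d_i)/5. The first 4 digits are (1, 2, 3, 4).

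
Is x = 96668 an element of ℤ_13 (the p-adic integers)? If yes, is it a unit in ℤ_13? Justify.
x ∈ ℤ_13 but not a unit; v_13(x) = 3 > 0

ℤ_13 = {x ∈ ℚ_13 : v_13(x) ≥ 0} and ℤ_13^× = {x ∈ ℤ_13 : v_13(x) = 0}. Here v_13(96668) = v_13(num) − v_13(den) = 3; compare against these criteria.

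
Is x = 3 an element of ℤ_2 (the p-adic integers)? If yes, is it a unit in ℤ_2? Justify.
x ∈ ℤ_2^× (unit); v_2(x) = 0

ℤ_2 = {x ∈ ℚ_2 : v_2(x) ≥ 0} and ℤ_2^× = {x ∈ ℤ_2 : v_2(x) = 0}. Here v_2(3) = v_2(num) − v_2(den) = 0; compare against these criteria.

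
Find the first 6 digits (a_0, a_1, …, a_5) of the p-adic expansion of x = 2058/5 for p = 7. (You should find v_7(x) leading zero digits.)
(a_0, …, a_5) = (0, 0, 0, 4, 1, 4)

v_7(2058/5) = 3, so a_0 = ... = a_2 = 0. Factor out: x = 7^3 · u with u = 6/5 a unit in ℤ_7. Expand u iteratively via a_{v+i} = u_i mod 7, u_{i+1} = (u_i − a_{v+i})/7:
  u_0 = 6/5;  a_3 = 4;  u_1 = (u_0 − 4)/7 = -2/5
  u_1 = -2/5;  a_4 = 1;  u_2 = (u_1 − 1)/7 = -1/5
  u_2 = -1/5;  a_5 = 4;  u_3 = (u_2 − 4)/7 = -3/5
Digits: (0, 0, 0, 4, 1, 4).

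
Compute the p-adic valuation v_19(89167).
v_19(89167) = 3

v_19(n) is the largest exponent k such that 19^k divides n. Factor out: 89167 = 19^3 · 13. (Sign doesn't affect v_p.) So v_19(89167) = 3.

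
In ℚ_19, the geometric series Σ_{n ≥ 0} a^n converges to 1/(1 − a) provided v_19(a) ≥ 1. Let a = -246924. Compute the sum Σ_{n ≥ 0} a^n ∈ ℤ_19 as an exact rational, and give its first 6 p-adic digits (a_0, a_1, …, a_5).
Σ a^n = 1/(1 − a) = 1/246925;  first 6 digits = (1, 0, 0, 2, 17, 18)

v_19(a) = 3 ≥ 1, so the series converges in ℤ_19 to 1/(1 − a) = 1/(1 − (-246924)) = 1/246925. Expand this rational in ℤ_19: compute digits iteratively via d_i = x_i mod 19, x_{i+1} = (x_i − d_i)/19. The first 6 digits are (1, 0, 0, 2, 17, 18).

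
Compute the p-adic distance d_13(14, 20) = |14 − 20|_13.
d_13(14, 20) = 1

Step 1 — x − y = 14 − 20 = -6. Step 2 — v_13(-6) = 0 (factor: -6 = −(13^0 · 6); the sign does not affect v_p). Step 3 — |x − y|_13 = 13^{0} = 1.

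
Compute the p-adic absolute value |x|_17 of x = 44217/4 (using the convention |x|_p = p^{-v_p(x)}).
|44217/4|_17 = 1/4913

Step 1 — compute v_17(x) by factoring powers of 17 out of the numerator and denominator: v_17(44217/4) = 3. Step 2 — apply |x|_p = p^{-v_p(x)} = 17^{-3} = 1/4913.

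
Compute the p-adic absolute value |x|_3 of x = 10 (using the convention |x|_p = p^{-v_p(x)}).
|10|_3 = 1

Step 1 — compute v_3(x) by factoring powers of 3 out of the numerator and denominator: v_3(10) = 0. Step 2 — apply |x|_p = p^{-v_p(x)} = 3^{0} = 1.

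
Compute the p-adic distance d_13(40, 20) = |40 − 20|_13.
d_13(40, 20) = 1

Step 1 — x − y = 40 − 20 = 20. Step 2 — v_13(20) = 0 (factor: 20 = (13^0 · 20); the sign does not affect v_p). Step 3 — |x − y|_13 = 13^{0} = 1.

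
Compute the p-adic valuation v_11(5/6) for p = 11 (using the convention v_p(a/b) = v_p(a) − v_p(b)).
v_11(5/6) = 0

Factor powers of 11 from the numerator and denominator of the reduced fraction: 5 = 11^0 · 5 and 6 = 11^0 · 6. Apply v_p(a/b) = v_p(a) − v_p(b): v_11(5/6) = 0 − 0 = 0.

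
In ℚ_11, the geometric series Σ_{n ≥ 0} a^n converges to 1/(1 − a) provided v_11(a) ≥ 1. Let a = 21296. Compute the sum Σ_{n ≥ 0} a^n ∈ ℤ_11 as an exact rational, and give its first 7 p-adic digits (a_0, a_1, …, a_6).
Σ a^n = 1/(1 − a) = -1/21295;  first 7 digits = (1, 0, 0, 5, 1, 0, 3)

v_11(a) = 3 ≥ 1, so the series converges in ℤ_11 to 1/(1 − a) = 1/(1 − 21296) = -1/21295. Expand this rational in ℤ_11: compute digits iteratively via d_i = x_i mod 11, x_{i+1} = (x_i − d_i)/11. The first 7 digits are (1, 0, 0, 5, 1, 0, 3).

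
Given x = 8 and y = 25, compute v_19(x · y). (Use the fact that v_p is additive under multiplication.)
v_19(200) = 0

v_p(x) = 0 (factor: 8 = 19^0 · 8); v_p(y) = 0 (factor: 25 = 19^0 · 25). Additivity: v_p(xy) = v_p(x) + v_p(y) = 0 + 0 = 0. (Direct check: xy = 200 = 19^0 · (200).)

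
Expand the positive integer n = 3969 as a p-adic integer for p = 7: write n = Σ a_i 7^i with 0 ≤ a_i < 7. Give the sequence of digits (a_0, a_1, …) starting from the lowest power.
(a_0, a_1, …) = (0, 0, 4, 4, 1)

Repeated division by 7 gives the digits low-to-high: 3969 = 4·7^2 + 4·7^3 + 1·7^4. Digit sequence: (0, 0, 4, 4, 1).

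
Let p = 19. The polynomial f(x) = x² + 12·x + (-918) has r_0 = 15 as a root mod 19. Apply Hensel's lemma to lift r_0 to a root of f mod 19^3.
r_2 = 1136 (mod 6859)

Hensel: r_{i+1} = r_i − f(r_i)·(f′(r_i))^{-1} mod 19^{i+2}, f′(x) = 2x + 12. Iterate:
  r_0 = 15 (mod 19)
  r_1 = 53 (mod 361)
  r_2 = 1136 (mod 6859)
Final: r = 1136 satisfies f(r) ≡ 0 mod 19^3.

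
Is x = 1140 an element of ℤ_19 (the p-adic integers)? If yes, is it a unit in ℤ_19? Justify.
x ∈ ℤ_19 but not a unit; v_19(x) = 1 > 0

ℤ_19 = {x ∈ ℚ_19 : v_19(x) ≥ 0} and ℤ_19^× = {x ∈ ℤ_19 : v_19(x) = 0}. Here v_19(1140) = v_19(num) − v_19(den) = 1; compare against these criteria.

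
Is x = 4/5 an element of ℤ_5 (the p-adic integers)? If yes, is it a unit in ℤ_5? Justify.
x ∉ ℤ_5 (v_5(x) = -1 < 0)

ℤ_5 = {x ∈ ℚ_5 : v_5(x) ≥ 0} and ℤ_5^× = {x ∈ ℤ_5 : v_5(x) = 0}. Here v_5(4/5) = v_5(num) − v_5(den) = -1; compare against these criteria.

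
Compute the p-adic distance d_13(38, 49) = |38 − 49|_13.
d_13(38, 49) = 1

Step 1 — x − y = 38 − 49 = -11. Step 2 — v_13(-11) = 0 (factor: -11 = −(13^0 · 11); the sign does not affect v_p). Step 3 — |x − y|_13 = 13^{0} = 1.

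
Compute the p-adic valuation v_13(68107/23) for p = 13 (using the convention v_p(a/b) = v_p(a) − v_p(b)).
v_13(68107/23) = 3

Factor powers of 13 from the numerator and denominator of the reduced fraction: 68107 = 13^3 · 31 and 23 = 13^0 · 23. Apply v_p(a/b) = v_p(a) − v_p(b): v_13(68107/23) = 3 − 0 = 3.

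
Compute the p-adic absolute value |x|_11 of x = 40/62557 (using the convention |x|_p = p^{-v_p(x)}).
|40/62557|_11 = 1331

Step 1 — compute v_11(x) by factoring powers of 11 out of the numerator and denominator: v_11(40/62557) = -3. Step 2 — apply |x|_p = p^{-v_p(x)} = 11^{3} = 1331.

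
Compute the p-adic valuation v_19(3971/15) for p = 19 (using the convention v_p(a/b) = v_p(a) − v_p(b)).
v_19(3971/15) = 2

Factor powers of 19 from the numerator and denominator of the reduced fraction: 3971 = 19^2 · 11 and 15 = 19^0 · 15. Apply v_p(a/b) = v_p(a) − v_p(b): v_19(3971/15) = 2 − 0 = 2.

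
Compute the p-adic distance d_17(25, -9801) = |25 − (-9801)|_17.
d_17(25, -9801) = 1/4913

Step 1 — x − y = 25 − (-9801) = 9826. Step 2 — v_17(9826) = 3 (factor: 9826 = (17^3 · 2); the sign does not affect v_p). Step 3 — |x − y|_17 = 17^{-3} = 1/4913.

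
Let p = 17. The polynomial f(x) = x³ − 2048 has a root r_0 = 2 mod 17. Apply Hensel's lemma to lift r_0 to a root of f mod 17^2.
r_1 = 172 (mod 289)

Hensel: r_{i+1} = r_i − f(r_i)/f′(r_i) mod 17^{i+2}, where f′(x) = 3x². Iterate:
  r_0 = 2 (mod 17)
  r_1 = 172 (mod 289)
Final: r = 172 with f(r) ≡ 0 mod 17^2.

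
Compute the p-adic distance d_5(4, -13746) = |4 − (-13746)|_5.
d_5(4, -13746) = 1/625

Step 1 — x − y = 4 − (-13746) = 13750. Step 2 — v_5(13750) = 4 (factor: 13750 = (5^4 · 22); the sign does not affect v_p). Step 3 — |x − y|_5 = 5^{-4} = 1/625.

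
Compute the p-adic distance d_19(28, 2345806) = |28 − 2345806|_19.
d_19(28, 2345806) = 1/130321

Step 1 — x − y = 28 − 2345806 = -2345778. Step 2 — v_19(-2345778) = 4 (factor: -2345778 = −(19^4 · 18); the sign does not affect v_p). Step 3 — |x − y|_19 = 19^{-4} = 1/130321.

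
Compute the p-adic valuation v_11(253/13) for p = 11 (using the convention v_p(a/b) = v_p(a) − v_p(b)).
v_11(253/13) = 1

Factor powers of 11 from the numerator and denominator of the reduced fraction: 253 = 11^1 · 23 and 13 = 11^0 · 13. Apply v_p(a/b) = v_p(a) − v_p(b): v_11(253/13) = 1 − 0 = 1.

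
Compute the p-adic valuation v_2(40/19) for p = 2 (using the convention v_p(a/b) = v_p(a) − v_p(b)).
v_2(40/19) = 3

Factor powers of 2 from the numerator and denominator of the reduced fraction: 40 = 2^3 · 5 and 19 = 2^0 · 19. Apply v_p(a/b) = v_p(a) − v_p(b): v_2(40/19) = 3 − 0 = 3.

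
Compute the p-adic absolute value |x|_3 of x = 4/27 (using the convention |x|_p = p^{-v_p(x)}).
|4/27|_3 = 27

Step 1 — compute v_3(x) by factoring powers of 3 out of the numerator and denominator: v_3(4/27) = -3. Step 2 — apply |x|_p = p^{-v_p(x)} = 3^{3} = 27.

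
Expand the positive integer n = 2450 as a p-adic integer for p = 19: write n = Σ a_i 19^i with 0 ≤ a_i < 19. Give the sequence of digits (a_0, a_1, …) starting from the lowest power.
(a_0, a_1, …) = (18, 14, 6)

Repeated division by 19 gives the digits low-to-high: 2450 = 18 + 14·19^1 + 6·19^2. Digit sequence: (18, 14, 6).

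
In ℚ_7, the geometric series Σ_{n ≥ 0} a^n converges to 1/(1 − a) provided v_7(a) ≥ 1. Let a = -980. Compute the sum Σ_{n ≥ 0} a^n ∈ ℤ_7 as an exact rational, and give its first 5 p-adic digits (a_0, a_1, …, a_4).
Σ a^n = 1/(1 − a) = 1/981;  first 5 digits = (1, 0, 1, 4, 0)

v_7(a) = 2 ≥ 1, so the series converges in ℤ_7 to 1/(1 − a) = 1/(1 − (-980)) = 1/981. Expand this rational in ℤ_7: compute digits iteratively via d_i = x_i mod 7, x_{i+1} = (x_i − d_i)/7. The first 5 digits are (1, 0, 1, 4, 0).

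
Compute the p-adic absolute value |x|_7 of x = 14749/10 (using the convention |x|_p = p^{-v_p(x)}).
|14749/10|_7 = 1/343

Step 1 — compute v_7(x) by factoring powers of 7 out of the numerator and denominator: v_7(14749/10) = 3. Step 2 — apply |x|_p = p^{-v_p(x)} = 7^{-3} = 1/343.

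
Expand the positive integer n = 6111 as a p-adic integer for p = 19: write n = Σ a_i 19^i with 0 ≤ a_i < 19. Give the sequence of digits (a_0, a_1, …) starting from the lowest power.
(a_0, a_1, …) = (12, 17, 16)

Repeated division by 19 gives the digits low-to-high: 6111 = 12 + 17·19^1 + 16·19^2. Digit sequence: (12, 17, 16).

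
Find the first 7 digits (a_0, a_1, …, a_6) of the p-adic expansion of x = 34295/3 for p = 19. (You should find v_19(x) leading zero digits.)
(a_0, …, a_6) = (0, 0, 0, 8, 6, 6, 6)

v_19(34295/3) = 3, so a_0 = ... = a_2 = 0. Factor out: x = 19^3 · u with u = 5/3 a unit in ℤ_19. Expand u iteratively via a_{v+i} = u_i mod 19, u_{i+1} = (u_i − a_{v+i})/19:
  u_0 = 5/3;  a_3 = 8;  u_1 = (u_0 − 8)/19 = -1/3
  u_1 = -1/3;  a_4 = 6;  u_2 = (u_1 − 6)/19 = -1/3
  u_2 = -1/3;  a_5 = 6;  u_3 = (u_2 − 6)/19 = -1/3
  u_3 = -1/3;  a_6 = 6;  u_4 = (u_3 − 6)/19 = -1/3
Digits: (0, 0, 0, 8, 6, 6, 6).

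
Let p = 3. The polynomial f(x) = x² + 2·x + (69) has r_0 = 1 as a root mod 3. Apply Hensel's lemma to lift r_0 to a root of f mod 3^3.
r_2 = 10 (mod 27)

Hensel: r_{i+1} = r_i − f(r_i)·(f′(r_i))^{-1} mod 3^{i+2}, f′(x) = 2x + 2. Iterate:
  r_0 = 1 (mod 3)
  r_1 = 1 (mod 9)
  r_2 = 10 (mod 27)
Final: r = 10 satisfies f(r) ≡ 0 mod 3^3.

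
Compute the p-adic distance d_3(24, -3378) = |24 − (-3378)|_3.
d_3(24, -3378) = 1/243

Step 1 — x − y = 24 − (-3378) = 3402. Step 2 — v_3(3402) = 5 (factor: 3402 = (3^5 · 14); the sign does not affect v_p). Step 3 — |x − y|_3 = 3^{-5} = 1/243.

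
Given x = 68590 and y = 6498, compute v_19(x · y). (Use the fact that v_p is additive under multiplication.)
v_19(445697820) = 5

v_p(x) = 3 (factor: 68590 = 19^3 · 10); v_p(y) = 2 (factor: 6498 = 19^2 · 18). Additivity: v_p(xy) = v_p(x) + v_p(y) = 3 + 2 = 5. (Direct check: xy = 445697820 = 19^5 · (180).)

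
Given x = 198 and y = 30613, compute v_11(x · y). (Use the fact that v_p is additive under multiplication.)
v_11(6061374) = 4

v_p(x) = 1 (factor: 198 = 11^1 · 18); v_p(y) = 3 (factor: 30613 = 11^3 · 23). Additivity: v_p(xy) = v_p(x) + v_p(y) = 1 + 3 = 4. (Direct check: xy = 6061374 = 11^4 · (414).)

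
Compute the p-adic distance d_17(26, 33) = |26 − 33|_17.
d_17(26, 33) = 1

Step 1 — x − y = 26 − 33 = -7. Step 2 — v_17(-7) = 0 (factor: -7 = −(17^0 · 7); the sign does not affect v_p). Step 3 — |x − y|_17 = 17^{0} = 1.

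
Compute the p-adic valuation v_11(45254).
v_11(45254) = 3

v_11(n) is the largest exponent k such that 11^k divides n. Factor out: 45254 = 11^3 · 34. (Sign doesn't affect v_p.) So v_11(45254) = 3.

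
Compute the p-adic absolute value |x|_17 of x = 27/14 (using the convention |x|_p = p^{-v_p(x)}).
|27/14|_17 = 1

Step 1 — compute v_17(x) by factoring powers of 17 out of the numerator and denominator: v_17(27/14) = 0. Step 2 — apply |x|_p = p^{-v_p(x)} = 17^{0} = 1.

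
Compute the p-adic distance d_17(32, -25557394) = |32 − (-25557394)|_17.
d_17(32, -25557394) = 1/1419857

Step 1 — x − y = 32 − (-25557394) = 25557426. Step 2 — v_17(25557426) = 5 (factor: 25557426 = (17^5 · 18); the sign does not affect v_p). Step 3 — |x − y|_17 = 17^{-5} = 1/1419857.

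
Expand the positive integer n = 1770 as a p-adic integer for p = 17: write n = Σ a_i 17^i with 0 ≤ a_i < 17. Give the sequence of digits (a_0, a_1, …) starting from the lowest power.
(a_0, a_1, …) = (2, 2, 6)

Repeated division by 17 gives the digits low-to-high: 1770 = 2 + 2·17^1 + 6·17^2. Digit sequence: (2, 2, 6).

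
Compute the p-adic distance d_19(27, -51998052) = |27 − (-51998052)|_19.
d_19(27, -51998052) = 1/2476099

Step 1 — x − y = 27 − (-51998052) = 51998079. Step 2 — v_19(51998079) = 5 (factor: 51998079 = (19^5 · 21); the sign does not affect v_p). Step 3 — |x − y|_19 = 19^{-5} = 1/2476099.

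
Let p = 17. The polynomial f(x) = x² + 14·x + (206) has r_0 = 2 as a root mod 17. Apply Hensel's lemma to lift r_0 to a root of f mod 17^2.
r_1 = 53 (mod 289)

Hensel: r_{i+1} = r_i − f(r_i)·(f′(r_i))^{-1} mod 17^{i+2}, f′(x) = 2x + 14. Iterate:
  r_0 = 2 (mod 17)
  r_1 = 53 (mod 289)
Final: r = 53 satisfies f(r) ≡ 0 mod 17^2.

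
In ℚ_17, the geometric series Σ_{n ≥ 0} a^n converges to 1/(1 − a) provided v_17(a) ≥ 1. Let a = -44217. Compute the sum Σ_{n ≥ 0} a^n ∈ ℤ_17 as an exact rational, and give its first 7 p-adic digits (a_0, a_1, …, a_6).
Σ a^n = 1/(1 − a) = 1/44218;  first 7 digits = (1, 0, 0, 8, 16, 16, 12)

v_17(a) = 3 ≥ 1, so the series converges in ℤ_17 to 1/(1 − a) = 1/(1 − (-44217)) = 1/44218. Expand this rational in ℤ_17: compute digits iteratively via d_i = x_i mod 17, x_{i+1} = (x_i − d_i)/17. The first 7 digits are (1, 0, 0, 8, 16, 16, 12).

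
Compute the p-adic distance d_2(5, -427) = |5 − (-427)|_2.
d_2(5, -427) = 1/16

Step 1 — x − y = 5 − (-427) = 432. Step 2 — v_2(432) = 4 (factor: 432 = (2^4 · 27); the sign does not affect v_p). Step 3 — |x − y|_2 = 2^{-4} = 1/16.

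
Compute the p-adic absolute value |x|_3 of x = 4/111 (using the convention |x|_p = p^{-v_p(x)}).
|4/111|_3 = 3

Step 1 — compute v_3(x) by factoring powers of 3 out of the numerator and denominator: v_3(4/111) = -1. Step 2 — apply |x|_p = p^{-v_p(x)} = 3^{1} = 3.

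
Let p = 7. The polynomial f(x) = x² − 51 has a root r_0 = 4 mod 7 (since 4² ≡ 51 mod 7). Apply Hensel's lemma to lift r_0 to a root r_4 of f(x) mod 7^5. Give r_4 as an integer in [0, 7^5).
r_4 = 8516 (mod 16807)

Hensel's recurrence: r_{i+1} = r_i − f(r_i)·(f′(r_i))^{-1} mod 7^{i+2}, with f′(x) = 2x. Iterate:
  r_0 = 4 (mod 7)
  r_1 = 39 (mod 49)
  r_2 = 284 (mod 343)
  r_3 = 1313 (mod 2401)
  r_4 = 8516 (mod 16807)
Final: r_4 = 8516, and one checks f(r_4) ≡ 0 mod 7^5.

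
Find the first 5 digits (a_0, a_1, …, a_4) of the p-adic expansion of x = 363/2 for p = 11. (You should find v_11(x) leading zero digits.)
(a_0, …, a_4) = (0, 0, 7, 5, 5)

v_11(363/2) = 2, so a_0 = ... = a_1 = 0. Factor out: x = 11^2 · u with u = 3/2 a unit in ℤ_11. Expand u iteratively via a_{v+i} = u_i mod 11, u_{i+1} = (u_i − a_{v+i})/11:
  u_0 = 3/2;  a_2 = 7;  u_1 = (u_0 − 7)/11 = -1/2
  u_1 = -1/2;  a_3 = 5;  u_2 = (u_1 − 5)/11 = -1/2
  u_2 = -1/2;  a_4 = 5;  u_3 = (u_2 − 5)/11 = -1/2
Digits: (0, 0, 7, 5, 5).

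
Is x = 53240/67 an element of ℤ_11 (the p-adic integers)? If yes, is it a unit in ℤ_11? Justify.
x ∈ ℤ_11 but not a unit; v_11(x) = 3 > 0

ℤ_11 = {x ∈ ℚ_11 : v_11(x) ≥ 0} and ℤ_11^× = {x ∈ ℤ_11 : v_11(x) = 0}. Here v_11(53240/67) = v_11(num) − v_11(den) = 3; compare against these criteria.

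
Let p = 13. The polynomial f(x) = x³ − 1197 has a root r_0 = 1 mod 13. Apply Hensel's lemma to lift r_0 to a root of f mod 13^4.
r_3 = 625 (mod 28561)

Hensel: r_{i+1} = r_i − f(r_i)/f′(r_i) mod 13^{i+2}, where f′(x) = 3x². Iterate:
  r_0 = 1 (mod 13)
  r_1 = 118 (mod 169)
  r_2 = 625 (mod 2197)
  r_3 = 625 (mod 28561)
Final: r = 625 with f(r) ≡ 0 mod 13^4.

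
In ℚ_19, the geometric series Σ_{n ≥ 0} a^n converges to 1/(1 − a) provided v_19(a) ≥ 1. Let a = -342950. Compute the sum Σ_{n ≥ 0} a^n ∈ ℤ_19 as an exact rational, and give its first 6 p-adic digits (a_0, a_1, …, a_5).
Σ a^n = 1/(1 − a) = 1/342951;  first 6 digits = (1, 0, 0, 7, 16, 18)

v_19(a) = 3 ≥ 1, so the series converges in ℤ_19 to 1/(1 − a) = 1/(1 − (-342950)) = 1/342951. Expand this rational in ℤ_19: compute digits iteratively via d_i = x_i mod 19, x_{i+1} = (x_i − d_i)/19. The first 6 digits are (1, 0, 0, 7, 16, 18).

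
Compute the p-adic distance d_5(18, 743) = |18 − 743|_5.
d_5(18, 743) = 1/25

Step 1 — x − y = 18 − 743 = -725. Step 2 — v_5(-725) = 2 (factor: -725 = −(5^2 · 29); the sign does not affect v_p). Step 3 — |x − y|_5 = 5^{-2} = 1/25.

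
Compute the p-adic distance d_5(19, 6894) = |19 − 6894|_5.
d_5(19, 6894) = 1/625

Step 1 — x − y = 19 − 6894 = -6875. Step 2 — v_5(-6875) = 4 (factor: -6875 = −(5^4 · 11); the sign does not affect v_p). Step 3 — |x − y|_5 = 5^{-4} = 1/625.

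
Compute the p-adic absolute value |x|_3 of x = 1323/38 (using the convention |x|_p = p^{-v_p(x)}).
|1323/38|_3 = 1/27

Step 1 — compute v_3(x) by factoring powers of 3 out of the numerator and denominator: v_3(1323/38) = 3. Step 2 — apply |x|_p = p^{-v_p(x)} = 3^{-3} = 1/27.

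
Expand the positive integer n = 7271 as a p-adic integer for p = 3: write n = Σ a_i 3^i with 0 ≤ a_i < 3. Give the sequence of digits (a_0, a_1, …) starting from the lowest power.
(a_0, a_1, …) = (2, 2, 0, 2, 2, 2, 0, 0, 1)

Repeated division by 3 gives the digits low-to-high: 7271 = 2 + 2·3^1 + 2·3^3 + 2·3^4 + 2·3^5 + 1·3^8. Digit sequence: (2, 2, 0, 2, 2, 2, 0, 0, 1).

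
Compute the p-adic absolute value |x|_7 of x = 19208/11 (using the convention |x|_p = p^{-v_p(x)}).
|19208/11|_7 = 1/2401

Step 1 — compute v_7(x) by factoring powers of 7 out of the numerator and denominator: v_7(19208/11) = 4. Step 2 — apply |x|_p = p^{-v_p(x)} = 7^{-4} = 1/2401.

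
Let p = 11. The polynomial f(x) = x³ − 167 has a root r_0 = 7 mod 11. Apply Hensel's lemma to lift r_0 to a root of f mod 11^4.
r_3 = 7344 (mod 14641)

Hensel: r_{i+1} = r_i − f(r_i)/f′(r_i) mod 11^{i+2}, where f′(x) = 3x². Iterate:
  r_0 = 7 (mod 11)
  r_1 = 84 (mod 121)
  r_2 = 689 (mod 1331)
  r_3 = 7344 (mod 14641)
Final: r = 7344 with f(r) ≡ 0 mod 11^4.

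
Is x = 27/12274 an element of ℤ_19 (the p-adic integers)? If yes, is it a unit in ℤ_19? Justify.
x ∉ ℤ_19 (v_19(x) = -2 < 0)

ℤ_19 = {x ∈ ℚ_19 : v_19(x) ≥ 0} and ℤ_19^× = {x ∈ ℤ_19 : v_19(x) = 0}. Here v_19(27/12274) = v_19(num) − v_19(den) = -2; compare against these criteria.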